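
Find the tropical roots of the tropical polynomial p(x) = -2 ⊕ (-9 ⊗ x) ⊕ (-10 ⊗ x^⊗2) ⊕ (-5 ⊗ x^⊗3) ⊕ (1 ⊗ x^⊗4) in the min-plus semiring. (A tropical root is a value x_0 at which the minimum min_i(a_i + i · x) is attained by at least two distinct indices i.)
Roots: {-6, -5, 1, 7}

Each tropical root is a break point of the lower envelope of the lines y = a_i + i · x (there are 5 lines, with slopes 0, 1, ..., 4). Only the lines that attain the minimum somewhere contribute to roots; other lines are dominated. Here the surviving (envelope) indices are i = 4, i = 3, i = 2, i = 1, i = 0.
Intersections between consecutive envelope lines give the roots: for adjacent envelope indices i < j the intersection is x = (a_i − a_j) / (j − i). Reading off the sorted break points: {-6, -5, 1, 7}.
Verification: at each break x_0, at least two indices attain the minimum of min_i(a_i + i · x_0).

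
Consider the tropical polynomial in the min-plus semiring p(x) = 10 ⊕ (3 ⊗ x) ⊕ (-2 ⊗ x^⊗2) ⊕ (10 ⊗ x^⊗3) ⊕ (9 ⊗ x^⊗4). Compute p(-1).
p(-1) = -4

A tropical monomial a ⊗ x^⊗i evaluates to a + i · x. Evaluating each term at x = -1:
  Term 0 contributes 10 + 0 · -1 = 10
  Term 1 contributes 3 + 1 · -1 = 2
  Term 2 contributes -2 + 2 · -1 = -4
  Term 3 contributes 10 + 3 · -1 = 7
  Term 4 contributes 9 + 4 · -1 = 5
p(-1) = ⊕ of these = min[10, 2, -4, 7, 5] = -4.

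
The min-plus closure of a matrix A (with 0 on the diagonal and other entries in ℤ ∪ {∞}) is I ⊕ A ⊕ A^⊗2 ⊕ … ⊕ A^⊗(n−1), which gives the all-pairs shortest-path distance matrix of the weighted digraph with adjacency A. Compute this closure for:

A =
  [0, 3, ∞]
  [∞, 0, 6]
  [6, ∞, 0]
Closure =
  [0, 3, 9]
  [12, 0, 6]
  [6, 9, 0]

This is the Floyd-Warshall all-pairs shortest-path computation. For each intermediate vertex k = 0, 1, …, 2, update dist[i][j] ← min(dist[i][j], dist[i][k] + dist[k][j]). The final matrix gives, for each (i, j), the minimum total weight of any directed path from i to j (possibly empty when i = j).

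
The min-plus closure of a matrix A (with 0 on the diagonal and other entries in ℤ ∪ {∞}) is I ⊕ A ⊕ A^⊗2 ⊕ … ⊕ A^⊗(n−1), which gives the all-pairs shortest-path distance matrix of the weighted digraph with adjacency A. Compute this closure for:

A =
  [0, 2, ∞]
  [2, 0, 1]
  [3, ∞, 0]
Closure =
  [0, 2, 3]
  [2, 0, 1]
  [3, 5, 0]

This is the Floyd-Warshall all-pairs shortest-path computation. For each intermediate vertex k = 0, 1, …, 2, update dist[i][j] ← min(dist[i][j], dist[i][k] + dist[k][j]). The final matrix gives, for each (i, j), the minimum total weight of any directed path from i to j (possibly empty when i = j).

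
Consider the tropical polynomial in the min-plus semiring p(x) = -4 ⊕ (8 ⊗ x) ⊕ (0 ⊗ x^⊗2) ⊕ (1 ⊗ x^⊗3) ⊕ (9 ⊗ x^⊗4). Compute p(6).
p(6) = -4

A tropical monomial a ⊗ x^⊗i evaluates to a + i · x. Evaluating each term at x = 6:
  Term 0 contributes -4 + 0 · 6 = -4
  Term 1 contributes 8 + 1 · 6 = 14
  Term 2 contributes 0 + 2 · 6 = 12
  Term 3 contributes 1 + 3 · 6 = 19
  Term 4 contributes 9 + 4 · 6 = 33
p(6) = ⊕ of these = min[-4, 14, 12, 19, 33] = -4.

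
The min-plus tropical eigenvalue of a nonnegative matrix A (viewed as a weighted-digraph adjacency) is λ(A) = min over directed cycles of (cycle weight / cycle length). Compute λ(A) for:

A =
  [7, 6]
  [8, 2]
λ(A) = 2

Enumerate directed cycles and compute their means (weight / length). Sample:
  cycle 0 → 0: weight = 7, length = 1, mean = 7/1 ≈ 7.000
  cycle 1 → 1: weight = 2, length = 1, mean = 2/1 ≈ 2.000
  cycle 0 → 1 → 0: weight = 14, length = 2, mean = 14/2 ≈ 7.000
  cycle 1 → 0 → 1: weight = 14, length = 2, mean = 14/2 ≈ 7.000
Minimum mean = 2.000, attained e.g. along the cycle 1 → 1 with weight 2 and length 1. So λ(A) = 2/1 = 2.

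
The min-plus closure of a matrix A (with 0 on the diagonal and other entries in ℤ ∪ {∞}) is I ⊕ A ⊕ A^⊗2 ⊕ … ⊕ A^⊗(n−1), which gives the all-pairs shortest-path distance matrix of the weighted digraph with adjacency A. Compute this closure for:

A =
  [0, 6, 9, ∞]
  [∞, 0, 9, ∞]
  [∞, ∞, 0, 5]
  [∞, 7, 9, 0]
Closure =
  [0, 6, 9, 14]
  [∞, 0, 9, 14]
  [∞, 12, 0, 5]
  [∞, 7, 9, 0]

This is the Floyd-Warshall all-pairs shortest-path computation. For each intermediate vertex k = 0, 1, …, 3, update dist[i][j] ← min(dist[i][j], dist[i][k] + dist[k][j]). The final matrix gives, for each (i, j), the minimum total weight of any directed path from i to j (possibly empty when i = j).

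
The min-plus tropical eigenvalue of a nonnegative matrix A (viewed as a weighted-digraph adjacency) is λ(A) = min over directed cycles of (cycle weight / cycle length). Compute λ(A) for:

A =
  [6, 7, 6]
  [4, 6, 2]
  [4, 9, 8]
λ(A) = 13/3

Enumerate directed cycles and compute their means (weight / length). Sample:
  cycle 0 → 0: weight = 6, length = 1, mean = 6/1 ≈ 6.000
  cycle 1 → 1: weight = 6, length = 1, mean = 6/1 ≈ 6.000
  cycle 2 → 2: weight = 8, length = 1, mean = 8/1 ≈ 8.000
  cycle 0 → 1 → 0: weight = 11, length = 2, mean = 11/2 ≈ 5.500
  cycle 0 → 2 → 0: weight = 10, length = 2, mean = 10/2 ≈ 5.000
  cycle 1 → 0 → 1: weight = 11, length = 2, mean = 11/2 ≈ 5.500
Minimum mean = 4.333, attained e.g. along the cycle 0 → 1 → 2 → 0 with weight 13 and length 3. So λ(A) = 13/3 = 13/3.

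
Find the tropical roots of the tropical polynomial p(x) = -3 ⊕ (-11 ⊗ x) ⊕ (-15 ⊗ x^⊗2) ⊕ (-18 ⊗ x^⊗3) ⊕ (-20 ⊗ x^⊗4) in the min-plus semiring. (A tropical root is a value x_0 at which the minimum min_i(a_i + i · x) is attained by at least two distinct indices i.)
Roots: {2, 3, 4, 8}

Each tropical root is a break point of the lower envelope of the lines y = a_i + i · x (there are 5 lines, with slopes 0, 1, ..., 4). Only the lines that attain the minimum somewhere contribute to roots; other lines are dominated. Here the surviving (envelope) indices are i = 4, i = 3, i = 2, i = 1, i = 0.
Intersections between consecutive envelope lines give the roots: for adjacent envelope indices i < j the intersection is x = (a_i − a_j) / (j − i). Reading off the sorted break points: {2, 3, 4, 8}.
Verification: at each break x_0, at least two indices attain the minimum of min_i(a_i + i · x_0).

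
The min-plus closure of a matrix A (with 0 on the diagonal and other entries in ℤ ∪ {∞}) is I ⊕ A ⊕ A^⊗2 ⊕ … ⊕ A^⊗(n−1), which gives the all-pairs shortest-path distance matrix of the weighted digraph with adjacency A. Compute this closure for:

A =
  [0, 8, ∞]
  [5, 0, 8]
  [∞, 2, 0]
Closure =
  [0, 8, 16]
  [5, 0, 8]
  [7, 2, 0]

This is the Floyd-Warshall all-pairs shortest-path computation. For each intermediate vertex k = 0, 1, …, 2, update dist[i][j] ← min(dist[i][j], dist[i][k] + dist[k][j]). The final matrix gives, for each (i, j), the minimum total weight of any directed path from i to j (possibly empty when i = j).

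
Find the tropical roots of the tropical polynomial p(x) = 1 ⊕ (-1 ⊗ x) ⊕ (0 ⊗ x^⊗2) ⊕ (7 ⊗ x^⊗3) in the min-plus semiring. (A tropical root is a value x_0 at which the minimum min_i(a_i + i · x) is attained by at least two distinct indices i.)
Roots: {-7, -1, 2}

Each tropical root is a break point of the lower envelope of the lines y = a_i + i · x (there are 4 lines, with slopes 0, 1, ..., 3). Only the lines that attain the minimum somewhere contribute to roots; other lines are dominated. Here the surviving (envelope) indices are i = 3, i = 2, i = 1, i = 0.
Intersections between consecutive envelope lines give the roots: for adjacent envelope indices i < j the intersection is x = (a_i − a_j) / (j − i). Reading off the sorted break points: {-7, -1, 2}.
Verification: at each break x_0, at least two indices attain the minimum of min_i(a_i + i · x_0).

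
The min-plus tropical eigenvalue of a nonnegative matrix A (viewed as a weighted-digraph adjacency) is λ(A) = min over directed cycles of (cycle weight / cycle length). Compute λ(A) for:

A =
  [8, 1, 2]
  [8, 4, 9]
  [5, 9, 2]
λ(A) = 2

Enumerate directed cycles and compute their means (weight / length). Sample:
  cycle 0 → 0: weight = 8, length = 1, mean = 8/1 ≈ 8.000
  cycle 1 → 1: weight = 4, length = 1, mean = 4/1 ≈ 4.000
  cycle 2 → 2: weight = 2, length = 1, mean = 2/1 ≈ 2.000
  cycle 0 → 1 → 0: weight = 9, length = 2, mean = 9/2 ≈ 4.500
  cycle 0 → 2 → 0: weight = 7, length = 2, mean = 7/2 ≈ 3.500
  cycle 1 → 0 → 1: weight = 9, length = 2, mean = 9/2 ≈ 4.500
Minimum mean = 2.000, attained e.g. along the cycle 2 → 2 with weight 2 and length 1. So λ(A) = 2/1 = 2.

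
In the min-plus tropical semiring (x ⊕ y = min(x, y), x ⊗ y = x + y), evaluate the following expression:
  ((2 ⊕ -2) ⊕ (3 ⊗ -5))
((2 ⊕ -2) ⊕ (3 ⊗ -5)) = -2

Expand innermost to outermost. Recall ⊕ takes the minimum of its arguments and ⊗ takes their sum. Working out the expression ((2 ⊕ -2) ⊕ (3 ⊗ -5)) gives -2.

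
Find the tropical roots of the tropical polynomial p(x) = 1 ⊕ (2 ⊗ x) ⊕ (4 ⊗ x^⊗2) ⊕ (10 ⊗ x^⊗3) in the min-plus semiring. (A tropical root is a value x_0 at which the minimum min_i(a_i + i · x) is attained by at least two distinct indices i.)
Roots: {-6, -2, -1}

Each tropical root is a break point of the lower envelope of the lines y = a_i + i · x (there are 4 lines, with slopes 0, 1, ..., 3). Only the lines that attain the minimum somewhere contribute to roots; other lines are dominated. Here the surviving (envelope) indices are i = 3, i = 2, i = 1, i = 0.
Intersections between consecutive envelope lines give the roots: for adjacent envelope indices i < j the intersection is x = (a_i − a_j) / (j − i). Reading off the sorted break points: {-6, -2, -1}.
Verification: at each break x_0, at least two indices attain the minimum of min_i(a_i + i · x_0).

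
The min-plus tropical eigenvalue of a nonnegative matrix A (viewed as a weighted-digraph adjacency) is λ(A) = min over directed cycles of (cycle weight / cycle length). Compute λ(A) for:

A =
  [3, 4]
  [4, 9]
λ(A) = 3

Enumerate directed cycles and compute their means (weight / length). Sample:
  cycle 0 → 0: weight = 3, length = 1, mean = 3/1 ≈ 3.000
  cycle 1 → 1: weight = 9, length = 1, mean = 9/1 ≈ 9.000
  cycle 0 → 1 → 0: weight = 8, length = 2, mean = 8/2 ≈ 4.000
  cycle 1 → 0 → 1: weight = 8, length = 2, mean = 8/2 ≈ 4.000
Minimum mean = 3.000, attained e.g. along the cycle 0 → 0 with weight 3 and length 1. So λ(A) = 3/1 = 3.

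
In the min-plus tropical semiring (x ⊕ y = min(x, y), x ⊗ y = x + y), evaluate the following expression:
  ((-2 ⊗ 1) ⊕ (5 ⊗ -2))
((-2 ⊗ 1) ⊕ (5 ⊗ -2)) = -1

Expand innermost to outermost. Recall ⊕ takes the minimum of its arguments and ⊗ takes their sum. Working out the expression ((-2 ⊗ 1) ⊕ (5 ⊗ -2)) gives -1.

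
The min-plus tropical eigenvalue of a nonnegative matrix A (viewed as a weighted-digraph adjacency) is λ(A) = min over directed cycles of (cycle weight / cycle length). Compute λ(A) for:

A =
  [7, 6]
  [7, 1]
λ(A) = 1

Enumerate directed cycles and compute their means (weight / length). Sample:
  cycle 0 → 0: weight = 7, length = 1, mean = 7/1 ≈ 7.000
  cycle 1 → 1: weight = 1, length = 1, mean = 1/1 ≈ 1.000
  cycle 0 → 1 → 0: weight = 13, length = 2, mean = 13/2 ≈ 6.500
  cycle 1 → 0 → 1: weight = 13, length = 2, mean = 13/2 ≈ 6.500
Minimum mean = 1.000, attained e.g. along the cycle 1 → 1 with weight 1 and length 1. So λ(A) = 1/1 = 1.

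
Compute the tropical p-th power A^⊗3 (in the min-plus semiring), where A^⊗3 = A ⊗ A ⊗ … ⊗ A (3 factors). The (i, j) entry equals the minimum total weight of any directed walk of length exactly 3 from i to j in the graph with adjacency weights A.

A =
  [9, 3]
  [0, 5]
A^⊗3 =
  [8, 6]
  [3, 8]

Each entry (A^⊗3)_ij equals the minimum over all length-3 walks i = v_0 → v_1 → … → v_3 = j of Σ_t A[v_t][v_{t+1}]. For example, for (i, j) = (0, 1) we minimise over 4 possible intermediate vertex sequences; the minimum is 6, attained along the walk 0 → 1 → 0 → 1.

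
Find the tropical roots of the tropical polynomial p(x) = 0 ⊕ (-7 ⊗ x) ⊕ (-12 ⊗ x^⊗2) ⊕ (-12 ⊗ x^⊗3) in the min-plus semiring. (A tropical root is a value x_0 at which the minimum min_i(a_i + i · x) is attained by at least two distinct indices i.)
Roots: {0, 5, 7}

Each tropical root is a break point of the lower envelope of the lines y = a_i + i · x (there are 4 lines, with slopes 0, 1, ..., 3). Only the lines that attain the minimum somewhere contribute to roots; other lines are dominated. Here the surviving (envelope) indices are i = 3, i = 2, i = 1, i = 0.
Intersections between consecutive envelope lines give the roots: for adjacent envelope indices i < j the intersection is x = (a_i − a_j) / (j − i). Reading off the sorted break points: {0, 5, 7}.
Verification: at each break x_0, at least two indices attain the minimum of min_i(a_i + i · x_0).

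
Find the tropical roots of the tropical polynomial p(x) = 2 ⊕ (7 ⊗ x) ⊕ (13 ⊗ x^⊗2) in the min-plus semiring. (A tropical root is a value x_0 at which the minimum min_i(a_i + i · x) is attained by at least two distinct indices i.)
Roots: {-6, -5}

Each tropical root is a break point of the lower envelope of the lines y = a_i + i · x (there are 3 lines, with slopes 0, 1, ..., 2). Only the lines that attain the minimum somewhere contribute to roots; other lines are dominated. Here the surviving (envelope) indices are i = 2, i = 1, i = 0.
Intersections between consecutive envelope lines give the roots: for adjacent envelope indices i < j the intersection is x = (a_i − a_j) / (j − i). Reading off the sorted break points: {-6, -5}.
Verification: at each break x_0, at least two indices attain the minimum of min_i(a_i + i · x_0).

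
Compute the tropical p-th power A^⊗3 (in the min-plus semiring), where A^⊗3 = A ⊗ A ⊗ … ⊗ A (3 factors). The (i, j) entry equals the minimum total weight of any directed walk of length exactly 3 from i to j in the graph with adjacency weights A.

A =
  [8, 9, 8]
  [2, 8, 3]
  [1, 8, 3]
A^⊗3 =
  [12, 18, 14]
  [7, 13, 9]
  [7, 13, 9]

Each entry (A^⊗3)_ij equals the minimum over all length-3 walks i = v_0 → v_1 → … → v_3 = j of Σ_t A[v_t][v_{t+1}]. For example, for (i, j) = (0, 2) we minimise over 9 possible intermediate vertex sequences; the minimum is 14, attained along the walk 0 → 2 → 2 → 2.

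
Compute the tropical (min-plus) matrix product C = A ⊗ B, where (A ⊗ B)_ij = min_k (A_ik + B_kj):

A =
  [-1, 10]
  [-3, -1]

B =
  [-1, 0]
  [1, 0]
A ⊗ B =
  [-2, -1]
  [-4, -3]

Apply the min-plus product entry-by-entry:
  C[0][0] = min over k of (A[0][0] + B[0][0] = -1 + -1 = -2, A[0][1] + B[1][0] = 10 + 1 = 11) = -2 (attained at k = 0)
  C[0][1] = min over k of (A[0][0] + B[0][1] = -1 + 0 = -1, A[0][1] + B[1][1] = 10 + 0 = 10) = -1 (attained at k = 0)
  C[1][0] = min over k of (A[1][0] + B[0][0] = -3 + -1 = -4, A[1][1] + B[1][0] = -1 + 1 = 0) = -4 (attained at k = 0)
  C[1][1] = min over k of (A[1][0] + B[0][1] = -3 + 0 = -3, A[1][1] + B[1][1] = -1 + 0 = -1) = -3 (attained at k = 0)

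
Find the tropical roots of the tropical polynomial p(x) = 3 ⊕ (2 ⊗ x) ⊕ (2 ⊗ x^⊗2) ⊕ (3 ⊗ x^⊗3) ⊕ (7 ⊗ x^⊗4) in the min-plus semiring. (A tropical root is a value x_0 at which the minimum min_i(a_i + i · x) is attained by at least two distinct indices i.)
Roots: {-4, -1, 0, 1}

Each tropical root is a break point of the lower envelope of the lines y = a_i + i · x (there are 5 lines, with slopes 0, 1, ..., 4). Only the lines that attain the minimum somewhere contribute to roots; other lines are dominated. Here the surviving (envelope) indices are i = 4, i = 3, i = 2, i = 1, i = 0.
Intersections between consecutive envelope lines give the roots: for adjacent envelope indices i < j the intersection is x = (a_i − a_j) / (j − i). Reading off the sorted break points: {-4, -1, 0, 1}.
Verification: at each break x_0, at least two indices attain the minimum of min_i(a_i + i · x_0).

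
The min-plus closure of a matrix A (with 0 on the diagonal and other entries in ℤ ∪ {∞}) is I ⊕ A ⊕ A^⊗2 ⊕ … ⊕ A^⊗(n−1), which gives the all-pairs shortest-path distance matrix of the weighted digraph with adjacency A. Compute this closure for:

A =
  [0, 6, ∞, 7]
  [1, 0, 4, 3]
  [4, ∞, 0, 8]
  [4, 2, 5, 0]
Closure =
  [0, 6, 10, 7]
  [1, 0, 4, 3]
  [4, 10, 0, 8]
  [3, 2, 5, 0]

This is the Floyd-Warshall all-pairs shortest-path computation. For each intermediate vertex k = 0, 1, …, 3, update dist[i][j] ← min(dist[i][j], dist[i][k] + dist[k][j]). The final matrix gives, for each (i, j), the minimum total weight of any directed path from i to j (possibly empty when i = j).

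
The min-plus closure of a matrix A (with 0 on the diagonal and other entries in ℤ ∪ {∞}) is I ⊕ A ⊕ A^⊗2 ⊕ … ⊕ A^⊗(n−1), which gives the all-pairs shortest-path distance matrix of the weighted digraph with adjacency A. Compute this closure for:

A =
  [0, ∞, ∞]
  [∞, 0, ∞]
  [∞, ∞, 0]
Closure =
  [0, ∞, ∞]
  [∞, 0, ∞]
  [∞, ∞, 0]

This is the Floyd-Warshall all-pairs shortest-path computation. For each intermediate vertex k = 0, 1, …, 2, update dist[i][j] ← min(dist[i][j], dist[i][k] + dist[k][j]). The final matrix gives, for each (i, j), the minimum total weight of any directed path from i to j (possibly empty when i = j).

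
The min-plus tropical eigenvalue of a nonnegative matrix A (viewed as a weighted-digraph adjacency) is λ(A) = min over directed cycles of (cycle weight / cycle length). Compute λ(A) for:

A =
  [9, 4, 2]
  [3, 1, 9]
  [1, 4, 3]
λ(A) = 1

Enumerate directed cycles and compute their means (weight / length). Sample:
  cycle 0 → 0: weight = 9, length = 1, mean = 9/1 ≈ 9.000
  cycle 1 → 1: weight = 1, length = 1, mean = 1/1 ≈ 1.000
  cycle 2 → 2: weight = 3, length = 1, mean = 3/1 ≈ 3.000
  cycle 0 → 1 → 0: weight = 7, length = 2, mean = 7/2 ≈ 3.500
  cycle 0 → 2 → 0: weight = 3, length = 2, mean = 3/2 ≈ 1.500
  cycle 1 → 0 → 1: weight = 7, length = 2, mean = 7/2 ≈ 3.500
Minimum mean = 1.000, attained e.g. along the cycle 1 → 1 with weight 1 and length 1. So λ(A) = 1/1 = 1.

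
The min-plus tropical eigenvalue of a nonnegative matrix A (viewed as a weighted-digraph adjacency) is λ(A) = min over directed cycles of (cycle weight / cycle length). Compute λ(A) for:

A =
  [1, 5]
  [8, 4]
λ(A) = 1

Enumerate directed cycles and compute their means (weight / length). Sample:
  cycle 0 → 0: weight = 1, length = 1, mean = 1/1 ≈ 1.000
  cycle 1 → 1: weight = 4, length = 1, mean = 4/1 ≈ 4.000
  cycle 0 → 1 → 0: weight = 13, length = 2, mean = 13/2 ≈ 6.500
  cycle 1 → 0 → 1: weight = 13, length = 2, mean = 13/2 ≈ 6.500
Minimum mean = 1.000, attained e.g. along the cycle 0 → 0 with weight 1 and length 1. So λ(A) = 1/1 = 1.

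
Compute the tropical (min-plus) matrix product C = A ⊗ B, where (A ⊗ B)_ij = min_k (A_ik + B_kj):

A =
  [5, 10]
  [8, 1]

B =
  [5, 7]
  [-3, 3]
A ⊗ B =
  [7, 12]
  [-2, 4]

Apply the min-plus product entry-by-entry:
  C[0][0] = min over k of (A[0][0] + B[0][0] = 5 + 5 = 10, A[0][1] + B[1][0] = 10 + -3 = 7) = 7 (attained at k = 1)
  C[0][1] = min over k of (A[0][0] + B[0][1] = 5 + 7 = 12, A[0][1] + B[1][1] = 10 + 3 = 13) = 12 (attained at k = 0)
  C[1][0] = min over k of (A[1][0] + B[0][0] = 8 + 5 = 13, A[1][1] + B[1][0] = 1 + -3 = -2) = -2 (attained at k = 1)
  C[1][1] = min over k of (A[1][0] + B[0][1] = 8 + 7 = 15, A[1][1] + B[1][1] = 1 + 3 = 4) = 4 (attained at k = 1)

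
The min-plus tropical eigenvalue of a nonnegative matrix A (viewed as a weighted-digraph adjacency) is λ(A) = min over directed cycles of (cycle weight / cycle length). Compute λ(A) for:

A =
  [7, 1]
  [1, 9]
λ(A) = 1

Enumerate directed cycles and compute their means (weight / length). Sample:
  cycle 0 → 0: weight = 7, length = 1, mean = 7/1 ≈ 7.000
  cycle 1 → 1: weight = 9, length = 1, mean = 9/1 ≈ 9.000
  cycle 0 → 1 → 0: weight = 2, length = 2, mean = 2/2 ≈ 1.000
  cycle 1 → 0 → 1: weight = 2, length = 2, mean = 2/2 ≈ 1.000
Minimum mean = 1.000, attained e.g. along the cycle 0 → 1 → 0 with weight 2 and length 2. So λ(A) = 2/2 = 1.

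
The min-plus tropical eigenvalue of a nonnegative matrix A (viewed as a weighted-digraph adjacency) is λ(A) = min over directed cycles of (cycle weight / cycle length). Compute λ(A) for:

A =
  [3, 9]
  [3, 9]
λ(A) = 3

Enumerate directed cycles and compute their means (weight / length). Sample:
  cycle 0 → 0: weight = 3, length = 1, mean = 3/1 ≈ 3.000
  cycle 1 → 1: weight = 9, length = 1, mean = 9/1 ≈ 9.000
  cycle 0 → 1 → 0: weight = 12, length = 2, mean = 12/2 ≈ 6.000
  cycle 1 → 0 → 1: weight = 12, length = 2, mean = 12/2 ≈ 6.000
Minimum mean = 3.000, attained e.g. along the cycle 0 → 0 with weight 3 and length 1. So λ(A) = 3/1 = 3.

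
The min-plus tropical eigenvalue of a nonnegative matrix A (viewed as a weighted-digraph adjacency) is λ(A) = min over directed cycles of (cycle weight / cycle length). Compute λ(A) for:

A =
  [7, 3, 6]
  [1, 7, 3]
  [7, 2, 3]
λ(A) = 2

Enumerate directed cycles and compute their means (weight / length). Sample:
  cycle 0 → 0: weight = 7, length = 1, mean = 7/1 ≈ 7.000
  cycle 1 → 1: weight = 7, length = 1, mean = 7/1 ≈ 7.000
  cycle 2 → 2: weight = 3, length = 1, mean = 3/1 ≈ 3.000
  cycle 0 → 1 → 0: weight = 4, length = 2, mean = 4/2 ≈ 2.000
  cycle 0 → 2 → 0: weight = 13, length = 2, mean = 13/2 ≈ 6.500
  cycle 1 → 0 → 1: weight = 4, length = 2, mean = 4/2 ≈ 2.000
Minimum mean = 2.000, attained e.g. along the cycle 0 → 1 → 0 with weight 4 and length 2. So λ(A) = 4/2 = 2.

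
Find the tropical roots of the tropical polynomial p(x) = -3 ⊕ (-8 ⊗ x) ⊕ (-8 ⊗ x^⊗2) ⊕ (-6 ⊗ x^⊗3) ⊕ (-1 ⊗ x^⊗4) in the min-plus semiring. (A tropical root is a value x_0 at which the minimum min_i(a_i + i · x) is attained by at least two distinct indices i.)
Roots: {-5, -2, 0, 5}

Each tropical root is a break point of the lower envelope of the lines y = a_i + i · x (there are 5 lines, with slopes 0, 1, ..., 4). Only the lines that attain the minimum somewhere contribute to roots; other lines are dominated. Here the surviving (envelope) indices are i = 4, i = 3, i = 2, i = 1, i = 0.
Intersections between consecutive envelope lines give the roots: for adjacent envelope indices i < j the intersection is x = (a_i − a_j) / (j − i). Reading off the sorted break points: {-5, -2, 0, 5}.
Verification: at each break x_0, at least two indices attain the minimum of min_i(a_i + i · x_0).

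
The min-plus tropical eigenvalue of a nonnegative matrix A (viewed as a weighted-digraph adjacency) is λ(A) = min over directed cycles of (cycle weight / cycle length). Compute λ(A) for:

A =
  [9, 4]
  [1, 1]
λ(A) = 1

Enumerate directed cycles and compute their means (weight / length). Sample:
  cycle 0 → 0: weight = 9, length = 1, mean = 9/1 ≈ 9.000
  cycle 1 → 1: weight = 1, length = 1, mean = 1/1 ≈ 1.000
  cycle 0 → 1 → 0: weight = 5, length = 2, mean = 5/2 ≈ 2.500
  cycle 1 → 0 → 1: weight = 5, length = 2, mean = 5/2 ≈ 2.500
Minimum mean = 1.000, attained e.g. along the cycle 1 → 1 with weight 1 and length 1. So λ(A) = 1/1 = 1.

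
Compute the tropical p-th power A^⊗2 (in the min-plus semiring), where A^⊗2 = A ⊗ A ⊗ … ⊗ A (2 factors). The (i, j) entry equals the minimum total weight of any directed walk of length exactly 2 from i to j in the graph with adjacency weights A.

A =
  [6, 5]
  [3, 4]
A^⊗2 =
  [8, 9]
  [7, 8]

Each entry (A^⊗2)_ij equals the minimum over all length-2 walks i = v_0 → v_1 → … → v_2 = j of Σ_t A[v_t][v_{t+1}]. For example, for (i, j) = (0, 1) we minimise over 2 possible intermediate vertex sequences; the minimum is 9, attained along the walk 0 → 1 → 1.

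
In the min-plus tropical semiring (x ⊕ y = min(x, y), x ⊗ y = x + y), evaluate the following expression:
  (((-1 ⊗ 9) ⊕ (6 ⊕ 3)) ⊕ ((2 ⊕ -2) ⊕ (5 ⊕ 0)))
(((-1 ⊗ 9) ⊕ (6 ⊕ 3)) ⊕ ((2 ⊕ -2) ⊕ (5 ⊕ 0))) = -2

Expand innermost to outermost. Recall ⊕ takes the minimum of its arguments and ⊗ takes their sum. Working out the expression (((-1 ⊗ 9) ⊕ (6 ⊕ 3)) ⊕ ((2 ⊕ -2) ⊕ (5 ⊕ 0))) gives -2.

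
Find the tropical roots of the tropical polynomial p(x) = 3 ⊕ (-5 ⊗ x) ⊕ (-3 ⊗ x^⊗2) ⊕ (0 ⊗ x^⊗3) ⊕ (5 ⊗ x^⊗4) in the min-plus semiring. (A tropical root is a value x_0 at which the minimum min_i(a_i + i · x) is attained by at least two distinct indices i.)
Roots: {-5, -3, -2, 8}

Each tropical root is a break point of the lower envelope of the lines y = a_i + i · x (there are 5 lines, with slopes 0, 1, ..., 4). Only the lines that attain the minimum somewhere contribute to roots; other lines are dominated. Here the surviving (envelope) indices are i = 4, i = 3, i = 2, i = 1, i = 0.
Intersections between consecutive envelope lines give the roots: for adjacent envelope indices i < j the intersection is x = (a_i − a_j) / (j − i). Reading off the sorted break points: {-5, -3, -2, 8}.
Verification: at each break x_0, at least two indices attain the minimum of min_i(a_i + i · x_0).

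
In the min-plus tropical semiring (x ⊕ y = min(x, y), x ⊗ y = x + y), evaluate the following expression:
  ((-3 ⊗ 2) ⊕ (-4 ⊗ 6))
((-3 ⊗ 2) ⊕ (-4 ⊗ 6)) = -1

Expand innermost to outermost. Recall ⊕ takes the minimum of its arguments and ⊗ takes their sum. Working out the expression ((-3 ⊗ 2) ⊕ (-4 ⊗ 6)) gives -1.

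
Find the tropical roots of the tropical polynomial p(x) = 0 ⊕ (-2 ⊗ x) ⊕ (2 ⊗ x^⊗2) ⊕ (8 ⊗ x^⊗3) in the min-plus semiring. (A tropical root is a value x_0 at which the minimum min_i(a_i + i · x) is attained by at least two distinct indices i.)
Roots: {-6, -4, 2}

Each tropical root is a break point of the lower envelope of the lines y = a_i + i · x (there are 4 lines, with slopes 0, 1, ..., 3). Only the lines that attain the minimum somewhere contribute to roots; other lines are dominated. Here the surviving (envelope) indices are i = 3, i = 2, i = 1, i = 0.
Intersections between consecutive envelope lines give the roots: for adjacent envelope indices i < j the intersection is x = (a_i − a_j) / (j − i). Reading off the sorted break points: {-6, -4, 2}.
Verification: at each break x_0, at least two indices attain the minimum of min_i(a_i + i · x_0).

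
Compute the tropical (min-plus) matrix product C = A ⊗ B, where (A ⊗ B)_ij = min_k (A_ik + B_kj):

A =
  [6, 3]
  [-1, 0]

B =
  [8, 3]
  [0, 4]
A ⊗ B =
  [3, 7]
  [0, 2]

Apply the min-plus product entry-by-entry:
  C[0][0] = min over k of (A[0][0] + B[0][0] = 6 + 8 = 14, A[0][1] + B[1][0] = 3 + 0 = 3) = 3 (attained at k = 1)
  C[0][1] = min over k of (A[0][0] + B[0][1] = 6 + 3 = 9, A[0][1] + B[1][1] = 3 + 4 = 7) = 7 (attained at k = 1)
  C[1][0] = min over k of (A[1][0] + B[0][0] = -1 + 8 = 7, A[1][1] + B[1][0] = 0 + 0 = 0) = 0 (attained at k = 1)
  C[1][1] = min over k of (A[1][0] + B[0][1] = -1 + 3 = 2, A[1][1] + B[1][1] = 0 + 4 = 4) = 2 (attained at k = 0)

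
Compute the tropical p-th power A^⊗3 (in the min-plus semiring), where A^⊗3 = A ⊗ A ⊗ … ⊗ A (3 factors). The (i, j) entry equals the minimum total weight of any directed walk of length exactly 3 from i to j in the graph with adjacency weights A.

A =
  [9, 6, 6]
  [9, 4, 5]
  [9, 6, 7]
A^⊗3 =
  [19, 14, 15]
  [17, 12, 13]
  [19, 14, 15]

Each entry (A^⊗3)_ij equals the minimum over all length-3 walks i = v_0 → v_1 → … → v_3 = j of Σ_t A[v_t][v_{t+1}]. For example, for (i, j) = (0, 2) we minimise over 9 possible intermediate vertex sequences; the minimum is 15, attained along the walk 0 → 1 → 1 → 2.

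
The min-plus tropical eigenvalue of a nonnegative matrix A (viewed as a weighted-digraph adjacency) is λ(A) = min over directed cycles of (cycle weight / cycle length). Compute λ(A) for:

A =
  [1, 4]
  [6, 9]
λ(A) = 1

Enumerate directed cycles and compute their means (weight / length). Sample:
  cycle 0 → 0: weight = 1, length = 1, mean = 1/1 ≈ 1.000
  cycle 1 → 1: weight = 9, length = 1, mean = 9/1 ≈ 9.000
  cycle 0 → 1 → 0: weight = 10, length = 2, mean = 10/2 ≈ 5.000
  cycle 1 → 0 → 1: weight = 10, length = 2, mean = 10/2 ≈ 5.000
Minimum mean = 1.000, attained e.g. along the cycle 0 → 0 with weight 1 and length 1. So λ(A) = 1/1 = 1.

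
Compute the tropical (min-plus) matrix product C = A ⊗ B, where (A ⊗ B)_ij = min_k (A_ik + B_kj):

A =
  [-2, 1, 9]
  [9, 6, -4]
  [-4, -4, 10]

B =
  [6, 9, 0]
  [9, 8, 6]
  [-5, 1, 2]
A ⊗ B =
  [4, 7, -2]
  [-9, -3, -2]
  [2, 4, -4]

Apply the min-plus product entry-by-entry:
  C[0][0] = min over k of (A[0][0] + B[0][0] = -2 + 6 = 4, A[0][1] + B[1][0] = 1 + 9 = 10, A[0][2] + B[2][0] = 9 + -5 = 4) = 4 (attained at k = 0)
  C[0][1] = min over k of (A[0][0] + B[0][1] = -2 + 9 = 7, A[0][1] + B[1][1] = 1 + 8 = 9, A[0][2] + B[2][1] = 9 + 1 = 10) = 7 (attained at k = 0)
  C[0][2] = min over k of (A[0][0] + B[0][2] = -2 + 0 = -2, A[0][1] + B[1][2] = 1 + 6 = 7, A[0][2] + B[2][2] = 9 + 2 = 11) = -2 (attained at k = 0)
  C[1][0] = min over k of (A[1][0] + B[0][0] = 9 + 6 = 15, A[1][1] + B[1][0] = 6 + 9 = 15, A[1][2] + B[2][0] = -4 + -5 = -9) = -9 (attained at k = 2)
  C[1][1] = min over k of (A[1][0] + B[0][1] = 9 + 9 = 18, A[1][1] + B[1][1] = 6 + 8 = 14, A[1][2] + B[2][1] = -4 + 1 = -3) = -3 (attained at k = 2)
  C[1][2] = min over k of (A[1][0] + B[0][2] = 9 + 0 = 9, A[1][1] + B[1][2] = 6 + 6 = 12, A[1][2] + B[2][2] = -4 + 2 = -2) = -2 (attained at k = 2)
  C[2][0] = min over k of (A[2][0] + B[0][0] = -4 + 6 = 2, A[2][1] + B[1][0] = -4 + 9 = 5, A[2][2] + B[2][0] = 10 + -5 = 5) = 2 (attained at k = 0)
  C[2][1] = min over k of (A[2][0] + B[0][1] = -4 + 9 = 5, A[2][1] + B[1][1] = -4 + 8 = 4, A[2][2] + B[2][1] = 10 + 1 = 11) = 4 (attained at k = 1)
  C[2][2] = min over k of (A[2][0] + B[0][2] = -4 + 0 = -4, A[2][1] + B[1][2] = -4 + 6 = 2, A[2][2] + B[2][2] = 10 + 2 = 12) = -4 (attained at k = 0)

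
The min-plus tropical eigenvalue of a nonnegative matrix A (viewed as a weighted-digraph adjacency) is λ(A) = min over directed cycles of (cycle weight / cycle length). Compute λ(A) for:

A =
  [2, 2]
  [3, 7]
λ(A) = 2

Enumerate directed cycles and compute their means (weight / length). Sample:
  cycle 0 → 0: weight = 2, length = 1, mean = 2/1 ≈ 2.000
  cycle 1 → 1: weight = 7, length = 1, mean = 7/1 ≈ 7.000
  cycle 0 → 1 → 0: weight = 5, length = 2, mean = 5/2 ≈ 2.500
  cycle 1 → 0 → 1: weight = 5, length = 2, mean = 5/2 ≈ 2.500
Minimum mean = 2.000, attained e.g. along the cycle 0 → 0 with weight 2 and length 1. So λ(A) = 2/1 = 2.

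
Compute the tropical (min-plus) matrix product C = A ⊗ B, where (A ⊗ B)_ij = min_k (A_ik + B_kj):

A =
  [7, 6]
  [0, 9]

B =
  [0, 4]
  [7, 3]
A ⊗ B =
  [7, 9]
  [0, 4]

Apply the min-plus product entry-by-entry:
  C[0][0] = min over k of (A[0][0] + B[0][0] = 7 + 0 = 7, A[0][1] + B[1][0] = 6 + 7 = 13) = 7 (attained at k = 0)
  C[0][1] = min over k of (A[0][0] + B[0][1] = 7 + 4 = 11, A[0][1] + B[1][1] = 6 + 3 = 9) = 9 (attained at k = 1)
  C[1][0] = min over k of (A[1][0] + B[0][0] = 0 + 0 = 0, A[1][1] + B[1][0] = 9 + 7 = 16) = 0 (attained at k = 0)
  C[1][1] = min over k of (A[1][0] + B[0][1] = 0 + 4 = 4, A[1][1] + B[1][1] = 9 + 3 = 12) = 4 (attained at k = 0)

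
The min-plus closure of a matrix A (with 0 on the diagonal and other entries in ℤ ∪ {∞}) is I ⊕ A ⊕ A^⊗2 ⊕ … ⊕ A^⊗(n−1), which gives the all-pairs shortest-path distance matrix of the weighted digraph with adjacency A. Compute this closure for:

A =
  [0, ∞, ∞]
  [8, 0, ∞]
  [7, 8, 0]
Closure =
  [0, ∞, ∞]
  [8, 0, ∞]
  [7, 8, 0]

This is the Floyd-Warshall all-pairs shortest-path computation. For each intermediate vertex k = 0, 1, …, 2, update dist[i][j] ← min(dist[i][j], dist[i][k] + dist[k][j]). The final matrix gives, for each (i, j), the minimum total weight of any directed path from i to j (possibly empty when i = j).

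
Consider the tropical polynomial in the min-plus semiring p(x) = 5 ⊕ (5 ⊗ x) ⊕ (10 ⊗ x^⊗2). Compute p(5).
p(5) = 5

A tropical monomial a ⊗ x^⊗i evaluates to a + i · x. Evaluating each term at x = 5:
  Term 0 contributes 5 + 0 · 5 = 5
  Term 1 contributes 5 + 1 · 5 = 10
  Term 2 contributes 10 + 2 · 5 = 20
p(5) = ⊕ of these = min[5, 10, 20] = 5.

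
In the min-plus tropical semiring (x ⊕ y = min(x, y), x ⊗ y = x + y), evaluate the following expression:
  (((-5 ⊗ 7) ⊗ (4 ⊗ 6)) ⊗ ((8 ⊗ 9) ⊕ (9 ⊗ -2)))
(((-5 ⊗ 7) ⊗ (4 ⊗ 6)) ⊗ ((8 ⊗ 9) ⊕ (9 ⊗ -2))) = 19

Expand innermost to outermost. Recall ⊕ takes the minimum of its arguments and ⊗ takes their sum. Working out the expression (((-5 ⊗ 7) ⊗ (4 ⊗ 6)) ⊗ ((8 ⊗ 9) ⊕ (9 ⊗ -2))) gives 19.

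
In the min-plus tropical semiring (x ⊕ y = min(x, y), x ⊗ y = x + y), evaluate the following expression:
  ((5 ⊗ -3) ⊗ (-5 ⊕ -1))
((5 ⊗ -3) ⊗ (-5 ⊕ -1)) = -3

Expand innermost to outermost. Recall ⊕ takes the minimum of its arguments and ⊗ takes their sum. Working out the expression ((5 ⊗ -3) ⊗ (-5 ⊕ -1)) gives -3.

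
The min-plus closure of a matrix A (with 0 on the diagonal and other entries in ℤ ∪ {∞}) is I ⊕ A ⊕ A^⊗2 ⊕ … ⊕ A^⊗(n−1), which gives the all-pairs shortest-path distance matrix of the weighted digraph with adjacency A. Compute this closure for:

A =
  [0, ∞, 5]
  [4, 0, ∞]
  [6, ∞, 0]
Closure =
  [0, ∞, 5]
  [4, 0, 9]
  [6, ∞, 0]

This is the Floyd-Warshall all-pairs shortest-path computation. For each intermediate vertex k = 0, 1, …, 2, update dist[i][j] ← min(dist[i][j], dist[i][k] + dist[k][j]). The final matrix gives, for each (i, j), the minimum total weight of any directed path from i to j (possibly empty when i = j).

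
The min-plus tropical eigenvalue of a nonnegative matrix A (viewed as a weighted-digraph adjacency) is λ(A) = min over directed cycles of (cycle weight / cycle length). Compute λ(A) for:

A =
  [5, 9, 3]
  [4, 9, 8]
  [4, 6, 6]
λ(A) = 7/2

Enumerate directed cycles and compute their means (weight / length). Sample:
  cycle 0 → 0: weight = 5, length = 1, mean = 5/1 ≈ 5.000
  cycle 1 → 1: weight = 9, length = 1, mean = 9/1 ≈ 9.000
  cycle 2 → 2: weight = 6, length = 1, mean = 6/1 ≈ 6.000
  cycle 0 → 1 → 0: weight = 13, length = 2, mean = 13/2 ≈ 6.500
  cycle 0 → 2 → 0: weight = 7, length = 2, mean = 7/2 ≈ 3.500
  cycle 1 → 0 → 1: weight = 13, length = 2, mean = 13/2 ≈ 6.500
Minimum mean = 3.500, attained e.g. along the cycle 0 → 2 → 0 with weight 7 and length 2. So λ(A) = 7/2 = 7/2.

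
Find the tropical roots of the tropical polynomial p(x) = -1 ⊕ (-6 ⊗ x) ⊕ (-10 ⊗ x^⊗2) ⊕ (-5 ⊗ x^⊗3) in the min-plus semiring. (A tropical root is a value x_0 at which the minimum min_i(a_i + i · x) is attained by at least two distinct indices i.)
Roots: {-5, 4, 5}

Each tropical root is a break point of the lower envelope of the lines y = a_i + i · x (there are 4 lines, with slopes 0, 1, ..., 3). Only the lines that attain the minimum somewhere contribute to roots; other lines are dominated. Here the surviving (envelope) indices are i = 3, i = 2, i = 1, i = 0.
Intersections between consecutive envelope lines give the roots: for adjacent envelope indices i < j the intersection is x = (a_i − a_j) / (j − i). Reading off the sorted break points: {-5, 4, 5}.
Verification: at each break x_0, at least two indices attain the minimum of min_i(a_i + i · x_0).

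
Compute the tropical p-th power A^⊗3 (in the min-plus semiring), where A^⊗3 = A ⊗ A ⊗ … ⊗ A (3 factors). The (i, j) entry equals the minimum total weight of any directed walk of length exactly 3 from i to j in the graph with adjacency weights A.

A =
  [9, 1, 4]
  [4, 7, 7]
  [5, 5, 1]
A^⊗3 =
  [10, 6, 6]
  [9, 12, 9]
  [7, 7, 3]

Each entry (A^⊗3)_ij equals the minimum over all length-3 walks i = v_0 → v_1 → … → v_3 = j of Σ_t A[v_t][v_{t+1}]. For example, for (i, j) = (0, 2) we minimise over 9 possible intermediate vertex sequences; the minimum is 6, attained along the walk 0 → 2 → 2 → 2.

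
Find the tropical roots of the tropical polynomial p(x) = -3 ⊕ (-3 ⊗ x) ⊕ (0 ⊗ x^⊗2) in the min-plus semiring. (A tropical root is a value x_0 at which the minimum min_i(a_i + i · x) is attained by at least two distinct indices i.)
Roots: {-3, 0}

Each tropical root is a break point of the lower envelope of the lines y = a_i + i · x (there are 3 lines, with slopes 0, 1, ..., 2). Only the lines that attain the minimum somewhere contribute to roots; other lines are dominated. Here the surviving (envelope) indices are i = 2, i = 1, i = 0.
Intersections between consecutive envelope lines give the roots: for adjacent envelope indices i < j the intersection is x = (a_i − a_j) / (j − i). Reading off the sorted break points: {-3, 0}.
Verification: at each break x_0, at least two indices attain the minimum of min_i(a_i + i · x_0).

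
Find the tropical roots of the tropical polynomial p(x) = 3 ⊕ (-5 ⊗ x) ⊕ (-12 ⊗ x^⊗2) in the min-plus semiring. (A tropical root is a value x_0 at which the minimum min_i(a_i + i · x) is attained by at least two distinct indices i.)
Roots: {7, 8}

Each tropical root is a break point of the lower envelope of the lines y = a_i + i · x (there are 3 lines, with slopes 0, 1, ..., 2). Only the lines that attain the minimum somewhere contribute to roots; other lines are dominated. Here the surviving (envelope) indices are i = 2, i = 1, i = 0.
Intersections between consecutive envelope lines give the roots: for adjacent envelope indices i < j the intersection is x = (a_i − a_j) / (j − i). Reading off the sorted break points: {7, 8}.
Verification: at each break x_0, at least two indices attain the minimum of min_i(a_i + i · x_0).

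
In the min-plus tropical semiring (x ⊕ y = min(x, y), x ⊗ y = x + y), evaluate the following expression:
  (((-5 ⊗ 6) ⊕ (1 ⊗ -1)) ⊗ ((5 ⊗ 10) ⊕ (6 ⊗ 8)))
(((-5 ⊗ 6) ⊕ (1 ⊗ -1)) ⊗ ((5 ⊗ 10) ⊕ (6 ⊗ 8))) = 14

Expand innermost to outermost. Recall ⊕ takes the minimum of its arguments and ⊗ takes their sum. Working out the expression (((-5 ⊗ 6) ⊕ (1 ⊗ -1)) ⊗ ((5 ⊗ 10) ⊕ (6 ⊗ 8))) gives 14.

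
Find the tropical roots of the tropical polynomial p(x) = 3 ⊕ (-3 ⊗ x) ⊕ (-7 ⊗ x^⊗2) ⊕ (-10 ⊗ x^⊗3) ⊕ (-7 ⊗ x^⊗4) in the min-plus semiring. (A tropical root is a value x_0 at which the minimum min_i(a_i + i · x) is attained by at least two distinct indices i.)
Roots: {-3, 3, 4, 6}

Each tropical root is a break point of the lower envelope of the lines y = a_i + i · x (there are 5 lines, with slopes 0, 1, ..., 4). Only the lines that attain the minimum somewhere contribute to roots; other lines are dominated. Here the surviving (envelope) indices are i = 4, i = 3, i = 2, i = 1, i = 0.
Intersections between consecutive envelope lines give the roots: for adjacent envelope indices i < j the intersection is x = (a_i − a_j) / (j − i). Reading off the sorted break points: {-3, 3, 4, 6}.
Verification: at each break x_0, at least two indices attain the minimum of min_i(a_i + i · x_0).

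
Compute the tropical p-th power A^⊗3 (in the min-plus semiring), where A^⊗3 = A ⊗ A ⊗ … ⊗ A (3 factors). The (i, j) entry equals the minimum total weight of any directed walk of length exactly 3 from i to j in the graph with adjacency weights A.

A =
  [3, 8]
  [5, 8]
A^⊗3 =
  [9, 14]
  [11, 16]

Each entry (A^⊗3)_ij equals the minimum over all length-3 walks i = v_0 → v_1 → … → v_3 = j of Σ_t A[v_t][v_{t+1}]. For example, for (i, j) = (0, 1) we minimise over 4 possible intermediate vertex sequences; the minimum is 14, attained along the walk 0 → 0 → 0 → 1.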